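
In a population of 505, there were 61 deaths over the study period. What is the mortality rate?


Mortality rate = 61 / 505 = 0.120792 ≈ 0.1208

0.1208


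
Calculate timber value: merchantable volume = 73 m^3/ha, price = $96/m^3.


Value = 73 * 96 = $7008/ha

$7008/ha


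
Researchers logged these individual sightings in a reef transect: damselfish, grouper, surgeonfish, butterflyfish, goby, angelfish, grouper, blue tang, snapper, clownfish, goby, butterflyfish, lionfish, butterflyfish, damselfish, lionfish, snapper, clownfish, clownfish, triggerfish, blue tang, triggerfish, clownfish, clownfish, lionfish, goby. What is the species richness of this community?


Total individuals logged = 26
Distinct species (count of individuals): damselfish (2), grouper (2), surgeonfish (1), butterflyfish (3), goby (3), angelfish (1), blue tang (2), snapper (2), clownfish (5), lionfish (3), triggerfish (2)
Species richness = number of distinct species = 11

11


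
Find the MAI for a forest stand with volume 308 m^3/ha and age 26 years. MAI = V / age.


MAI = 308 / 26 = 11.8462 ≈ 11.85 m^3/ha/yr

11.85 m^3/ha/yr


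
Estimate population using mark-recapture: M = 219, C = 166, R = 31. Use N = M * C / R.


N = M * C / R = 219 * 166 / 31 = 36354 / 31 = 1172.71 ≈ 1173

1173 individuals


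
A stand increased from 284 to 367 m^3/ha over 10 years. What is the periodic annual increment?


PAI = (V2 - V1) / period = (367 - 284) / 10 = 83 / 10 = 8.30 m^3/ha/yr

8.30 m^3/ha/yr


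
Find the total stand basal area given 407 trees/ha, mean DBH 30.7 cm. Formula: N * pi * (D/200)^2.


(D/200)^2 = (30.7/200)^2 = 0.1535^2 = 0.02356225
Individual BA = 3.141593 * 0.02356225 = 0.0740230 m^2
Stand BA = 407 * 0.0740230 = 30.1274 ≈ 30.13 m^2/ha

30.13 m^2/ha


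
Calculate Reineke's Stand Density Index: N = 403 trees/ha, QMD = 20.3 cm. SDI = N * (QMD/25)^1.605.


QMD/25 = 20.3/25 = 0.812
(0.812)^1.605 = exp(1.605 * ln(0.812)) = exp(1.605 * (-0.208255)) = exp(-0.334249) = 0.715876
SDI = 403 * 0.715876 = 288.498 ≈ 288

288


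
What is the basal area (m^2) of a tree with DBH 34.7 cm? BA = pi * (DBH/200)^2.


D/200 = 34.7/200 = 0.1735 m
(D/200)^2 = 0.1735^2 = 0.03010225
BA = 3.141593 * 0.03010225 = 0.0945690 ≈ 0.0946 m^2

0.0946 m^2


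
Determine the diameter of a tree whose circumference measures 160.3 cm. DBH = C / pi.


DBH = C / pi = 160.3 / 3.141593 = 51.0251 ≈ 51.03 cm

51.03 cm


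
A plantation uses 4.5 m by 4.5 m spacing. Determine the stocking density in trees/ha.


N = 10000 / 4.5^2 = 10000 / 20.25 = 493.827 ≈ 494 trees/ha

494 trees/ha


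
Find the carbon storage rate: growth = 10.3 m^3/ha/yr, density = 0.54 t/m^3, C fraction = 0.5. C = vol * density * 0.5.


C = 10.3 * 0.54 * 0.5 = 2.781 ≈ 2.78 t C/ha/yr

2.78 t C/ha/yr


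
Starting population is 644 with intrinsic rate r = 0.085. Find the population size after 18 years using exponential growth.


r*t = 0.085 * 18 = 1.53
exp(1.53) = 4.61818
N = 644 * 4.61818 = 2974.11 ≈ 2974

2974


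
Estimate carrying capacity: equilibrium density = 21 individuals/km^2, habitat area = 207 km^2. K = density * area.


K = 21 * 207 = 4347 individuals

4347 individuals


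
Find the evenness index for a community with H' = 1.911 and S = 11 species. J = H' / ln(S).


ln(11) = 2.39790
J = H' / ln(S) = 1.911 / 2.39790 = 0.796947 ≈ 0.7969

0.7969


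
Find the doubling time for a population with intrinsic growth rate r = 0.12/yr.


td = ln(2) / 0.12 = 0.693147 / 0.12 = 5.77623 ≈ 5.8 years

5.8 years


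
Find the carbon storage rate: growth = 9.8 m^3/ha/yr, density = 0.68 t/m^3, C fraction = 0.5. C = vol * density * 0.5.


C = 9.8 * 0.68 * 0.5 = 3.332 ≈ 3.33 t C/ha/yr

3.33 t C/ha/yr


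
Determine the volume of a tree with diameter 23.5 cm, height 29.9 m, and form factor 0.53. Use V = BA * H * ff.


(D/200)^2 = (23.5/200)^2 = 0.1175^2 = 0.01380625
BA = 3.141593 * 0.01380625 = 0.0433736 m^2
V = 0.0433736 * 29.9 * 0.53 = 0.687341 ≈ 0.687 m^3

0.687 m^3


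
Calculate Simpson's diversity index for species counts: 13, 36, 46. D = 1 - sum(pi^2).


Total N = 13 + 36 + 46 = 95
Per-species terms:
  p = 13/95 = 0.136842; p^2 = 0.136842^2 = 0.018726
  p = 36/95 = 0.378947; p^2 = 0.378947^2 = 0.143601
  p = 46/95 = 0.484211; p^2 = 0.484211^2 = 0.234460
sum(p^2) = 0.018726 + 0.143601 + 0.234460 = 0.396787
D = 1 - 0.396787 = 0.603213 ≈ 0.6032

0.6032


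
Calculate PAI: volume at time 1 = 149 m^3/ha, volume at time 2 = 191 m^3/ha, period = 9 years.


PAI = (V2 - V1) / period = (191 - 149) / 9 = 42 / 9 = 4.6667 ≈ 4.67 m^3/ha/yr

4.67 m^3/ha/yr


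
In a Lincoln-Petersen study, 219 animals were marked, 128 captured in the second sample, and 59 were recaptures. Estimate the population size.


N = M * C / R = 219 * 128 / 59 = 28032 / 59 = 475.12 ≈ 475

475 individuals


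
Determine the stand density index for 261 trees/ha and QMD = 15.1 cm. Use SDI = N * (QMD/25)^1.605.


QMD/25 = 15.1/25 = 0.604
(0.604)^1.605 = exp(1.605 * ln(0.604)) = exp(1.605 * (-0.504181)) = exp(-0.809211) = 0.445209
SDI = 261 * 0.445209 = 116.200 ≈ 116

116


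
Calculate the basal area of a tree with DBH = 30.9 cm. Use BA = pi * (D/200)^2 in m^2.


D/200 = 30.9/200 = 0.1545 m
(D/200)^2 = 0.1545^2 = 0.02387025
BA = 3.141593 * 0.02387025 = 0.0749906 ≈ 0.0750 m^2

0.0750 m^2


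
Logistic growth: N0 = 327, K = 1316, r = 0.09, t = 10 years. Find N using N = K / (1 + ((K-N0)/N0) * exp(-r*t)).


(K - N0)/N0 = (1316 - 327)/327 = 989/327 = 3.02446
r*t = 0.09 * 10 = 0.9; exp(-0.9) = 0.406570
3.02446 * 0.406570 = 1.22965
1 + 1.22965 = 2.22965
N = 1316 / 2.22965 = 590.227 ≈ 590

590


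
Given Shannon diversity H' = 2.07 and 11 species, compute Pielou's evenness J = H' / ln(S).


ln(11) = 2.39790
J = H' / ln(S) = 2.07 / 2.39790 = 0.863255 ≈ 0.8633

0.8633


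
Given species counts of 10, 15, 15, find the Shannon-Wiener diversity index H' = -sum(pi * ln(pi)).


Total N = 10 + 15 + 15 = 40
Per-species terms:
  p = 10/40 = 0.250000; ln(p) = -1.386294; p*ln(p) = 0.250000 * (-1.386294) = -0.346574
  p = 15/40 = 0.375000; ln(p) = -0.980829; p*ln(p) = 0.375000 * (-0.980829) = -0.367811
  p = 15/40 = 0.375000; ln(p) = -0.980829; p*ln(p) = 0.375000 * (-0.980829) = -0.367811
sum(p*ln(p)) = (-0.346574) + (-0.367811) + (-0.367811) = -1.082196
H' = -(-1.082196) = 1.082196 ≈ 1.0822

1.0822


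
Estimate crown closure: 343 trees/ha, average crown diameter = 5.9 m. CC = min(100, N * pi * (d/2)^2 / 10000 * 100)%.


(d/2)^2 = (5.9/2)^2 = 2.95^2 = 8.7025
Crown area = 3.141593 * 8.7025 = 27.3397 m^2
N * area / 10000 * 100 = 343 * 27.3397 / 10000 * 100 = 93.7752
CC = min(100, 93.7752) = 93.7752 ≈ 93.8%

93.8%


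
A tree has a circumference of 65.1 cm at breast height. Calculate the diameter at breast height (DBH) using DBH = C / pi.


DBH = C / pi = 65.1 / 3.141593 = 20.7220 ≈ 20.72 cm

20.72 cm


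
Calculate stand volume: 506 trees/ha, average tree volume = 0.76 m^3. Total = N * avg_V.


V_stand = 506 * 0.76 = 384.56 ≈ 384.6 m^3/ha

384.6 m^3/ha


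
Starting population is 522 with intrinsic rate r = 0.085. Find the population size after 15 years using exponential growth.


r*t = 0.085 * 15 = 1.275
exp(1.275) = 3.57870
N = 522 * 3.57870 = 1868.08 ≈ 1868

1868


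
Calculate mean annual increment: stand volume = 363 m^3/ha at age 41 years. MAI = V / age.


MAI = 363 / 41 = 8.8537 ≈ 8.85 m^3/ha/yr

8.85 m^3/ha/yr


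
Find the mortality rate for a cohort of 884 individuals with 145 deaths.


Mortality rate = 145 / 884 = 0.164027 ≈ 0.1640

0.1640


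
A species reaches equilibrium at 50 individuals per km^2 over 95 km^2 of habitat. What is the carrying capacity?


K = 50 * 95 = 4750 individuals

4750 individuals


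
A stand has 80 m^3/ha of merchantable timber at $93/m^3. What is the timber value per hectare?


Value = 80 * 93 = $7440/ha

$7440/ha


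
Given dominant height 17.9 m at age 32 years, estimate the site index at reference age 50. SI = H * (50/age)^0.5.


50/32 = 1.56250
(1.56250)^0.5 = 1.25000
SI = 17.9 * 1.25000 = 22.3750 ≈ 22.4 m

22.4 m


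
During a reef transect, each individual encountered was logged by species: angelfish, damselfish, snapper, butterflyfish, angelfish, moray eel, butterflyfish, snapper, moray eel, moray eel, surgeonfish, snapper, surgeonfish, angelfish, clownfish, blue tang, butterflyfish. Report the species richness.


Total individuals logged = 17
Distinct species (count of individuals): angelfish (3), damselfish (1), snapper (3), butterflyfish (3), moray eel (3), surgeonfish (2), clownfish (1), blue tang (1)
Species richness = number of distinct species = 8

8


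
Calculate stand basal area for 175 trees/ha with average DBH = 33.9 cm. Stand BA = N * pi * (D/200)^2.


(D/200)^2 = (33.9/200)^2 = 0.1695^2 = 0.02873025
Individual BA = 3.141593 * 0.02873025 = 0.0902588 m^2
Stand BA = 175 * 0.0902588 = 15.7953 ≈ 15.80 m^2/ha

15.80 m^2/ha


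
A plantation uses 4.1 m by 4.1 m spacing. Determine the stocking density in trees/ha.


N = 10000 / 4.1^2 = 10000 / 16.81 = 594.884 ≈ 595 trees/ha

595 trees/ha


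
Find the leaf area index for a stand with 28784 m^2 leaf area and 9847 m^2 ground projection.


LAI = 28784 / 9847 = 2.9231 ≈ 2.92

2.92


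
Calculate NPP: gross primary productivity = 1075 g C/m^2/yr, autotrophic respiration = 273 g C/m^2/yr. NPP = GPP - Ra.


NPP = GPP - Ra = 1075 - 273 = 802 g C/m^2/yr

802 g C/m^2/yr


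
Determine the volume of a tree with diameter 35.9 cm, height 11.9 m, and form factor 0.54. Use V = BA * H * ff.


(D/200)^2 = (35.9/200)^2 = 0.1795^2 = 0.03222025
BA = 3.141593 * 0.03222025 = 0.101223 m^2
V = 0.101223 * 11.9 * 0.54 = 0.650459 ≈ 0.650 m^3

0.650 m^3


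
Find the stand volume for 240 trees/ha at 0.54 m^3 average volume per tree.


V_stand = 240 * 0.54 = 129.6 m^3/ha

129.6 m^3/ha


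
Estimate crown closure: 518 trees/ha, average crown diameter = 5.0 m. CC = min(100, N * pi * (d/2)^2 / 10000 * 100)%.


(d/2)^2 = (5.0/2)^2 = 2.5^2 = 6.25
Crown area = 3.141593 * 6.25 = 19.6350 m^2
N * area / 10000 * 100 = 518 * 19.6350 / 10000 * 100 = 101.709
CC = min(100, 101.709) = 100%

100%


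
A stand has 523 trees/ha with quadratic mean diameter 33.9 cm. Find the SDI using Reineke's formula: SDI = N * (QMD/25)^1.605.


QMD/25 = 33.9/25 = 1.356
(1.356)^1.605 = exp(1.605 * ln(1.356)) = exp(1.605 * 0.304539) = exp(0.488785) = 1.63033
SDI = 523 * 1.63033 = 852.663 ≈ 853

853


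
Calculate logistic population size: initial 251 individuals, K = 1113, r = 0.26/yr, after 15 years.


(K - N0)/N0 = (1113 - 251)/251 = 862/251 = 3.43426
r*t = 0.26 * 15 = 3.9; exp(-3.9) = 0.0202419
3.43426 * 0.0202419 = 0.0695159
1 + 0.0695159 = 1.06952
N = 1113 / 1.06952 = 1040.65 ≈ 1041

1041


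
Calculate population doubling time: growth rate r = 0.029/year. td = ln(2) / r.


td = ln(2) / 0.029 = 0.693147 / 0.029 = 23.9016 ≈ 23.9 years

23.9 years


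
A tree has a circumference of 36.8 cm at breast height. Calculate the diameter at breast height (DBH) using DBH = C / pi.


DBH = C / pi = 36.8 / 3.141593 = 11.7138 ≈ 11.71 cm

11.71 cm


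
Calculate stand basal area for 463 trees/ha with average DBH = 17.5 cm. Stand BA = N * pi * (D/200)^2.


(D/200)^2 = (17.5/200)^2 = 0.0875^2 = 0.00765625
Individual BA = 3.141593 * 0.00765625 = 0.0240528 m^2
Stand BA = 463 * 0.0240528 = 11.1364 ≈ 11.14 m^2/ha

11.14 m^2/ha


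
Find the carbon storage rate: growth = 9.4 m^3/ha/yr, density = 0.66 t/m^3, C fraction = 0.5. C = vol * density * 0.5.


C = 9.4 * 0.66 * 0.5 = 3.102 ≈ 3.10 t C/ha/yr

3.10 t C/ha/yr


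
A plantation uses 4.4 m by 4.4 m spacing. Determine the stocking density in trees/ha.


N = 10000 / 4.4^2 = 10000 / 19.36 = 516.529 ≈ 517 trees/ha

517 trees/ha


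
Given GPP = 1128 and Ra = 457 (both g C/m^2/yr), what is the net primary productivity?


NPP = GPP - Ra = 1128 - 457 = 671 g C/m^2/yr

671 g C/m^2/yr


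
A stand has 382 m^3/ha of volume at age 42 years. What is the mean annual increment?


MAI = 382 / 42 = 9.0952 ≈ 9.10 m^3/ha/yr

9.10 m^3/ha/yr


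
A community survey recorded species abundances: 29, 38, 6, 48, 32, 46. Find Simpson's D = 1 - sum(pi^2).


Total N = 29 + 38 + 6 + 48 + 32 + 46 = 199
Per-species terms:
  p = 29/199 = 0.145729; p^2 = 0.145729^2 = 0.021237
  p = 38/199 = 0.190955; p^2 = 0.190955^2 = 0.036464
  p = 6/199 = 0.030151; p^2 = 0.030151^2 = 0.000909
  p = 48/199 = 0.241206; p^2 = 0.241206^2 = 0.058180
  p = 32/199 = 0.160804; p^2 = 0.160804^2 = 0.025858
  p = 46/199 = 0.231156; p^2 = 0.231156^2 = 0.053433
sum(p^2) = 0.021237 + 0.036464 + 0.000909 + 0.058180 + 0.025858 + 0.053433 = 0.196081
D = 1 - 0.196081 = 0.803919 ≈ 0.8039

0.8039


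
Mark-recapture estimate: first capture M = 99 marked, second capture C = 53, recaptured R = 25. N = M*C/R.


N = M * C / R = 99 * 53 / 25 = 5247 / 25 = 209.88 ≈ 210

210 individuals


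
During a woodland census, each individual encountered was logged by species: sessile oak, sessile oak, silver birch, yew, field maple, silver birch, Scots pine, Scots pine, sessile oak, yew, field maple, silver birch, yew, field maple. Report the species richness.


Total individuals logged = 14
Distinct species (count of individuals): sessile oak (3), silver birch (3), yew (3), field maple (3), Scots pine (2)
Species richness = number of distinct species = 5

5


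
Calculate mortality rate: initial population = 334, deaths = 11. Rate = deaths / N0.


Mortality rate = 11 / 334 = 0.032934 ≈ 0.0329

0.0329


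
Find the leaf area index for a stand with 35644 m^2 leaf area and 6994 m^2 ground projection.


LAI = 35644 / 6994 = 5.0964 ≈ 5.10

5.10


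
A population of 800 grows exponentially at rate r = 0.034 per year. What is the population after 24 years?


r*t = 0.034 * 24 = 0.816
exp(0.816) = 2.26144
N = 800 * 2.26144 = 1809.15 ≈ 1809

1809


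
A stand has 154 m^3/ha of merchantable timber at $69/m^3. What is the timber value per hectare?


Value = 154 * 69 = $10626/ha

$10626/ha


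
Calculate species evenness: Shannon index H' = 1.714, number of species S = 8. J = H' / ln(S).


ln(8) = 2.07944
J = H' / ln(S) = 1.714 / 2.07944 = 0.824260 ≈ 0.8243

0.8243


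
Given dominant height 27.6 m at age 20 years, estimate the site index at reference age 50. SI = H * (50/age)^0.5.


50/20 = 2.50000
(2.50000)^0.5 = 1.58114
SI = 27.6 * 1.58114 = 43.6395 ≈ 43.6 m

43.6 m


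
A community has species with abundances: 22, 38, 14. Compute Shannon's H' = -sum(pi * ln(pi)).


Total N = 22 + 38 + 14 = 74
Per-species terms:
  p = 22/74 = 0.297297; ln(p) = -1.213024; p*ln(p) = 0.297297 * (-1.213024) = -0.360628
  p = 38/74 = 0.513514; ln(p) = -0.666478; p*ln(p) = 0.513514 * (-0.666478) = -0.342246
  p = 14/74 = 0.189189; ln(p) = -1.665009; p*ln(p) = 0.189189 * (-1.665009) = -0.315001
sum(p*ln(p)) = (-0.360628) + (-0.342246) + (-0.315001) = -1.017875
H' = -(-1.017875) = 1.017875 ≈ 1.0179

1.0179


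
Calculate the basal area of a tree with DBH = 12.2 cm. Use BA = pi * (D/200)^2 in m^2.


D/200 = 12.2/200 = 0.061 m
(D/200)^2 = 0.061^2 = 0.003721
BA = 3.141593 * 0.003721 = 0.0116899 ≈ 0.0117 m^2

0.0117 m^2


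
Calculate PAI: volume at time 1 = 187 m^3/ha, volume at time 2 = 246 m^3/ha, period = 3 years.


PAI = (V2 - V1) / period = (246 - 187) / 3 = 59 / 3 = 19.6667 ≈ 19.67 m^3/ha/yr

19.67 m^3/ha/yr


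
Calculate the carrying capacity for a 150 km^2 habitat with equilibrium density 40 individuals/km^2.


K = 40 * 150 = 6000 individuals

6000 individuals


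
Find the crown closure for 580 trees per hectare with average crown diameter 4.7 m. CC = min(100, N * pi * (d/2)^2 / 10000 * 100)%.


(d/2)^2 = (4.7/2)^2 = 2.35^2 = 5.5225
Crown area = 3.141593 * 5.5225 = 17.3494 m^2
N * area / 10000 * 100 = 580 * 17.3494 / 10000 * 100 = 100.627
CC = min(100, 100.627) = 100%

100%


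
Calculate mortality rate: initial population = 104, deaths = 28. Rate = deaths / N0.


Mortality rate = 28 / 104 = 0.269231 ≈ 0.2692

0.2692


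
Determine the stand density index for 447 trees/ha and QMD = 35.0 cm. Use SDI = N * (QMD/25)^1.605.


QMD/25 = 35.0/25 = 1.4
(1.4)^1.605 = exp(1.605 * ln(1.4)) = exp(1.605 * 0.336472) = exp(0.540038) = 1.71607
SDI = 447 * 1.71607 = 767.083 ≈ 767

767


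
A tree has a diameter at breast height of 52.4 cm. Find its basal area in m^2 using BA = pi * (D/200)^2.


D/200 = 52.4/200 = 0.262 m
(D/200)^2 = 0.262^2 = 0.068644
BA = 3.141593 * 0.068644 = 0.215652 ≈ 0.2157 m^2

0.2157 m^2


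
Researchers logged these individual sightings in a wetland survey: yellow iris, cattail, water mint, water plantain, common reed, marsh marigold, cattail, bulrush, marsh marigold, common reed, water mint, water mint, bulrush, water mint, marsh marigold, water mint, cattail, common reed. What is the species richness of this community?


Total individuals logged = 18
Distinct species (count of individuals): yellow iris (1), cattail (3), water mint (5), water plantain (1), common reed (3), marsh marigold (3), bulrush (2)
Species richness = number of distinct species = 7

7


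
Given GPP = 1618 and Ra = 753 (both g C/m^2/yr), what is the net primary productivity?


NPP = GPP - Ra = 1618 - 753 = 865 g C/m^2/yr

865 g C/m^2/yr


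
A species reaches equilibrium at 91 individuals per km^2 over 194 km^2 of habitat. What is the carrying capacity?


K = 91 * 194 = 17654 individuals

17654 individuals


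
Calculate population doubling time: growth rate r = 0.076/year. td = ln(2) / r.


td = ln(2) / 0.076 = 0.693147 / 0.076 = 9.12036 ≈ 9.1 years

9.1 years


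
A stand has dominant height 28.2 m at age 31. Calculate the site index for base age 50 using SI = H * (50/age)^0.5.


50/31 = 1.61290
(1.61290)^0.5 = 1.27000
SI = 28.2 * 1.27000 = 35.8140 ≈ 35.8 m

35.8 m


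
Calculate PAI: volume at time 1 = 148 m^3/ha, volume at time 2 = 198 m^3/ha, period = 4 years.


PAI = (V2 - V1) / period = (198 - 148) / 4 = 50 / 4 = 12.50 m^3/ha/yr

12.50 m^3/ha/yr


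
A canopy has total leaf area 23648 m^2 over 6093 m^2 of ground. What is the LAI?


LAI = 23648 / 6093 = 3.8812 ≈ 3.88

3.88


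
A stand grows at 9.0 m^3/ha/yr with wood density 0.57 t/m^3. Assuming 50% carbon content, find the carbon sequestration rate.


C = 9.0 * 0.57 * 0.5 = 2.565 ≈ 2.57 t C/ha/yr

2.57 t C/ha/yr


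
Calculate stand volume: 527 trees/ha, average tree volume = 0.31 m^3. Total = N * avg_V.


V_stand = 527 * 0.31 = 163.37 ≈ 163.4 m^3/ha

163.4 m^3/ha


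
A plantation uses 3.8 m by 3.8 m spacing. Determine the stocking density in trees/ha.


N = 10000 / 3.8^2 = 10000 / 14.44 = 692.521 ≈ 693 trees/ha

693 trees/ha


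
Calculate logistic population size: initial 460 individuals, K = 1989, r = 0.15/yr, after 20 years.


(K - N0)/N0 = (1989 - 460)/460 = 1529/460 = 3.32391
r*t = 0.15 * 20 = 3; exp(-3) = 0.0497871
3.32391 * 0.0497871 = 0.165488
1 + 0.165488 = 1.16549
N = 1989 / 1.16549 = 1706.58 ≈ 1707

1707


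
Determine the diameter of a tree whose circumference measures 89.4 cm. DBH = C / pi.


DBH = C / pi = 89.4 / 3.141593 = 28.4569 ≈ 28.46 cm

28.46 cm


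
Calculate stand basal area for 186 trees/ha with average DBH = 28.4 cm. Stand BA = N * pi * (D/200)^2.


(D/200)^2 = (28.4/200)^2 = 0.142^2 = 0.020164
Individual BA = 3.141593 * 0.020164 = 0.0633471 m^2
Stand BA = 186 * 0.0633471 = 11.7826 ≈ 11.78 m^2/ha

11.78 m^2/ha


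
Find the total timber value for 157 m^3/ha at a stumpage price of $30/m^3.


Value = 157 * 30 = $4710/ha

$4710/ha


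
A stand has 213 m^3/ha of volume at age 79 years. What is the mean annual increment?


MAI = 213 / 79 = 2.6962 ≈ 2.70 m^3/ha/yr

2.70 m^3/ha/yr


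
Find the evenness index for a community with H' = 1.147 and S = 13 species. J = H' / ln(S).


ln(13) = 2.56495
J = H' / ln(S) = 1.147 / 2.56495 = 0.447182 ≈ 0.4472

0.4472


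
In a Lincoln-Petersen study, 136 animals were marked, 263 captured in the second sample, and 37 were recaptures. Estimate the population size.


N = M * C / R = 136 * 263 / 37 = 35768 / 37 = 966.70 ≈ 967

967 individuals


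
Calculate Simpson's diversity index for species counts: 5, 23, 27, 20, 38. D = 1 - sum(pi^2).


Total N = 5 + 23 + 27 + 20 + 38 = 113
Per-species terms:
  p = 5/113 = 0.044248; p^2 = 0.044248^2 = 0.001958
  p = 23/113 = 0.203540; p^2 = 0.203540^2 = 0.041429
  p = 27/113 = 0.238938; p^2 = 0.238938^2 = 0.057091
  p = 20/113 = 0.176991; p^2 = 0.176991^2 = 0.031326
  p = 38/113 = 0.336283; p^2 = 0.336283^2 = 0.113086
sum(p^2) = 0.001958 + 0.041429 + 0.057091 + 0.031326 + 0.113086 = 0.244890
D = 1 - 0.244890 = 0.755110 ≈ 0.7551

0.7551


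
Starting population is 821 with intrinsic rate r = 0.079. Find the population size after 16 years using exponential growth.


r*t = 0.079 * 16 = 1.264
exp(1.264) = 3.53955
N = 821 * 3.53955 = 2905.97 ≈ 2906

2906


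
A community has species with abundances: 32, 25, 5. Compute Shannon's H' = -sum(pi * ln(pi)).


Total N = 32 + 25 + 5 = 62
Per-species terms:
  p = 32/62 = 0.516129; ln(p) = -0.661399; p*ln(p) = 0.516129 * (-0.661399) = -0.341367
  p = 25/62 = 0.403226; ln(p) = -0.908258; p*ln(p) = 0.403226 * (-0.908258) = -0.366233
  p = 5/62 = 0.080645; ln(p) = -2.517698; p*ln(p) = 0.080645 * (-2.517698) = -0.203040
sum(p*ln(p)) = (-0.341367) + (-0.366233) + (-0.203040) = -0.910640
H' = -(-0.910640) = 0.910640 ≈ 0.9106

0.9106


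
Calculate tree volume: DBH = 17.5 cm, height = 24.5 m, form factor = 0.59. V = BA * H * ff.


(D/200)^2 = (17.5/200)^2 = 0.0875^2 = 0.00765625
BA = 3.141593 * 0.00765625 = 0.0240528 m^2
V = 0.0240528 * 24.5 * 0.59 = 0.347683 ≈ 0.348 m^3

0.348 m^3


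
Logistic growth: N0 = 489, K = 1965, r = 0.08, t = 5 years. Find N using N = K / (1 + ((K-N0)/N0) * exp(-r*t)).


(K - N0)/N0 = (1965 - 489)/489 = 1476/489 = 3.01840
r*t = 0.08 * 5 = 0.4; exp(-0.4) = 0.670320
3.01840 * 0.670320 = 2.02329
1 + 2.02329 = 3.02329
N = 1965 / 3.02329 = 649.954 ≈ 650

650


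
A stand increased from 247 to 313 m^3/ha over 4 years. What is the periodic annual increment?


PAI = (V2 - V1) / period = (313 - 247) / 4 = 66 / 4 = 16.50 m^3/ha/yr

16.50 m^3/ha/yr


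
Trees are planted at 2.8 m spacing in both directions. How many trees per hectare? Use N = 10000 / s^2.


N = 10000 / 2.8^2 = 10000 / 7.84 = 1275.51 ≈ 1276 trees/ha

1276 trees/ha


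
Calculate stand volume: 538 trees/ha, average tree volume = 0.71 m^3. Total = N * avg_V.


V_stand = 538 * 0.71 = 381.98 ≈ 382.0 m^3/ha

382.0 m^3/ha


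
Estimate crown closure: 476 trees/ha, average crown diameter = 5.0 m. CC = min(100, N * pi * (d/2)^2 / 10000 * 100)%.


(d/2)^2 = (5.0/2)^2 = 2.5^2 = 6.25
Crown area = 3.141593 * 6.25 = 19.6350 m^2
N * area / 10000 * 100 = 476 * 19.6350 / 10000 * 100 = 93.4626
CC = min(100, 93.4626) = 93.4626 ≈ 93.5%

93.5%


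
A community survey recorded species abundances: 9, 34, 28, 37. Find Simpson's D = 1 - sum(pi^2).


Total N = 9 + 34 + 28 + 37 = 108
Per-species terms:
  p = 9/108 = 0.083333; p^2 = 0.083333^2 = 0.006944
  p = 34/108 = 0.314815; p^2 = 0.314815^2 = 0.099108
  p = 28/108 = 0.259259; p^2 = 0.259259^2 = 0.067215
  p = 37/108 = 0.342593; p^2 = 0.342593^2 = 0.117370
sum(p^2) = 0.006944 + 0.099108 + 0.067215 + 0.117370 = 0.290637
D = 1 - 0.290637 = 0.709363 ≈ 0.7094

0.7094


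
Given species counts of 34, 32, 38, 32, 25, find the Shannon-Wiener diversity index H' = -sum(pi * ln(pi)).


Total N = 34 + 32 + 38 + 32 + 25 = 161
Per-species terms:
  p = 34/161 = 0.211180; ln(p) = -1.555044; p*ln(p) = 0.211180 * (-1.555044) = -0.328394
  p = 32/161 = 0.198758; ln(p) = -1.615667; p*ln(p) = 0.198758 * (-1.615667) = -0.321127
  p = 38/161 = 0.236025; ln(p) = -1.443818; p*ln(p) = 0.236025 * (-1.443818) = -0.340777
  p = 32/161 = 0.198758; ln(p) = -1.615667; p*ln(p) = 0.198758 * (-1.615667) = -0.321127
  p = 25/161 = 0.155280; ln(p) = -1.862525; p*ln(p) = 0.155280 * (-1.862525) = -0.289213
sum(p*ln(p)) = (-0.328394) + (-0.321127) + (-0.340777) + (-0.321127) + (-0.289213) = -1.600638
H' = -(-1.600638) = 1.600638 ≈ 1.6006

1.6006


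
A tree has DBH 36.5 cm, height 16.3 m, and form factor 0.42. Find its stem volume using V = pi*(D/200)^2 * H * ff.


(D/200)^2 = (36.5/200)^2 = 0.1825^2 = 0.03330625
BA = 3.141593 * 0.03330625 = 0.104635 m^2
V = 0.104635 * 16.3 * 0.42 = 0.716331 ≈ 0.716 m^3

0.716 m^3


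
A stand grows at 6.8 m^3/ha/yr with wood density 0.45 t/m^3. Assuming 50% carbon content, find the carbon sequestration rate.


C = 6.8 * 0.45 * 0.5 = 1.53 t C/ha/yr

1.53 t C/ha/yr


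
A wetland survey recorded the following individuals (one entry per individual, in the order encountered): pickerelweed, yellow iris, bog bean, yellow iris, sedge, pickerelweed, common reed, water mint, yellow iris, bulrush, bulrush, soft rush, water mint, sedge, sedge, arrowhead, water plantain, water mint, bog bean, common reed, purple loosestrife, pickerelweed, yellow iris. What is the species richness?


Total individuals logged = 23
Distinct species (count of individuals): pickerelweed (3), yellow iris (4), bog bean (2), sedge (3), common reed (2), water mint (3), bulrush (2), soft rush (1), arrowhead (1), water plantain (1), purple loosestrife (1)
Species richness = number of distinct species = 11

11


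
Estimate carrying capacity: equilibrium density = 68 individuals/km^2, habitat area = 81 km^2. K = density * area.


K = 68 * 81 = 5508 individuals

5508 individuals


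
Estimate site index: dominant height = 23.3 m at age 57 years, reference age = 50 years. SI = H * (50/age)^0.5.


50/57 = 0.877193
(0.877193)^0.5 = 0.936586
SI = 23.3 * 0.936586 = 21.8225 ≈ 21.8 m

21.8 m


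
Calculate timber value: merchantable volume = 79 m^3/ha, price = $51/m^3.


Value = 79 * 51 = $4029/ha

$4029/ha


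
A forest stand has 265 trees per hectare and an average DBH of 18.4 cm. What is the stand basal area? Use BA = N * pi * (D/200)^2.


(D/200)^2 = (18.4/200)^2 = 0.092^2 = 0.008464
Individual BA = 3.141593 * 0.008464 = 0.0265904 m^2
Stand BA = 265 * 0.0265904 = 7.04646 ≈ 7.05 m^2/ha

7.05 m^2/ha


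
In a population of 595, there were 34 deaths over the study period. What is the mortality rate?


Mortality rate = 34 / 595 = 0.057143 ≈ 0.0571

0.0571


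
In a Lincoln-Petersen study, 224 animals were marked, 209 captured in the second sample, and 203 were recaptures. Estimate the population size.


N = M * C / R = 224 * 209 / 203 = 46816 / 203 = 230.62 ≈ 231

231 individuals


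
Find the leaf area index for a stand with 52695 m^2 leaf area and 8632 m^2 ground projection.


LAI = 52695 / 8632 = 6.1046 ≈ 6.10

6.10


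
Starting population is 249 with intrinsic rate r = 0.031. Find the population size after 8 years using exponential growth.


r*t = 0.031 * 8 = 0.248
exp(0.248) = 1.28146
N = 249 * 1.28146 = 319.084 ≈ 319

319


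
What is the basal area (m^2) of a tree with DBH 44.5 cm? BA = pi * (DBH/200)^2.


D/200 = 44.5/200 = 0.2225 m
(D/200)^2 = 0.2225^2 = 0.04950625
BA = 3.141593 * 0.04950625 = 0.155528 ≈ 0.1555 m^2

0.1555 m^2


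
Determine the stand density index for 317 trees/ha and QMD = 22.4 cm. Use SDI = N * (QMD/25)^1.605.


QMD/25 = 22.4/25 = 0.896
(0.896)^1.605 = exp(1.605 * ln(0.896)) = exp(1.605 * (-0.109815)) = exp(-0.176253) = 0.838406
SDI = 317 * 0.838406 = 265.775 ≈ 266

266


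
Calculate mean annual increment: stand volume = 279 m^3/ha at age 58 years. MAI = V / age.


MAI = 279 / 58 = 4.8103 ≈ 4.81 m^3/ha/yr

4.81 m^3/ha/yr


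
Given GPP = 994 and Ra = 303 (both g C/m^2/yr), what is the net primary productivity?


NPP = GPP - Ra = 994 - 303 = 691 g C/m^2/yr

691 g C/m^2/yr


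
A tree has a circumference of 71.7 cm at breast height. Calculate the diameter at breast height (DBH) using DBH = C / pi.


DBH = C / pi = 71.7 / 3.141593 = 22.8228 ≈ 22.82 cm

22.82 cm


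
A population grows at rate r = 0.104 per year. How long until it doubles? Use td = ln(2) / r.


td = ln(2) / 0.104 = 0.693147 / 0.104 = 6.66488 ≈ 6.7 years

6.7 years


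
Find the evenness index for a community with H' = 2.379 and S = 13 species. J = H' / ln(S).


ln(13) = 2.56495
J = H' / ln(S) = 2.379 / 2.56495 = 0.927503 ≈ 0.9275

0.9275


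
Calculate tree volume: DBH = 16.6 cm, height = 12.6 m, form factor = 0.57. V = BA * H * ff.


(D/200)^2 = (16.6/200)^2 = 0.083^2 = 0.006889
BA = 3.141593 * 0.006889 = 0.0216424 m^2
V = 0.0216424 * 12.6 * 0.57 = 0.155436 ≈ 0.155 m^3

0.155 m^3


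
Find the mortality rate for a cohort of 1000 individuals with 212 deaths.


Mortality rate = 212 / 1000 = 0.2120

0.2120


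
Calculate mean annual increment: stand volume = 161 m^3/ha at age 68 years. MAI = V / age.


MAI = 161 / 68 = 2.3676 ≈ 2.37 m^3/ha/yr

2.37 m^3/ha/yr


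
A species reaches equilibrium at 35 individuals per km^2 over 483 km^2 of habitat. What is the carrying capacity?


K = 35 * 483 = 16905 individuals

16905 individuals


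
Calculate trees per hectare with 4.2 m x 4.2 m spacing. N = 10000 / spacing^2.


N = 10000 / 4.2^2 = 10000 / 17.64 = 566.893 ≈ 567 trees/ha

567 trees/ha


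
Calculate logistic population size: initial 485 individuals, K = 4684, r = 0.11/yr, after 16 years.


(K - N0)/N0 = (4684 - 485)/485 = 4199/485 = 8.65773
r*t = 0.11 * 16 = 1.76; exp(-1.76) = 0.172045
8.65773 * 0.172045 = 1.48952
1 + 1.48952 = 2.48952
N = 4684 / 2.48952 = 1881.49 ≈ 1881

1881


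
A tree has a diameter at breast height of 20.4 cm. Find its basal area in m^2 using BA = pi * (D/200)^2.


D/200 = 20.4/200 = 0.102 m
(D/200)^2 = 0.102^2 = 0.010404
BA = 3.141593 * 0.010404 = 0.0326851 ≈ 0.0327 m^2

0.0327 m^2


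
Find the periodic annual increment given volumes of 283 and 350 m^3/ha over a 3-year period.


PAI = (V2 - V1) / period = (350 - 283) / 3 = 67 / 3 = 22.3333 ≈ 22.33 m^3/ha/yr

22.33 m^3/ha/yr


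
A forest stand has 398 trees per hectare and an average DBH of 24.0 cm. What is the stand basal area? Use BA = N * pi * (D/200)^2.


(D/200)^2 = (24.0/200)^2 = 0.12^2 = 0.0144
Individual BA = 3.141593 * 0.0144 = 0.0452389 m^2
Stand BA = 398 * 0.0452389 = 18.0051 ≈ 18.01 m^2/ha

18.01 m^2/ha


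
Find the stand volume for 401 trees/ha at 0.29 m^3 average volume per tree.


V_stand = 401 * 0.29 = 116.29 ≈ 116.3 m^3/ha

116.3 m^3/ha


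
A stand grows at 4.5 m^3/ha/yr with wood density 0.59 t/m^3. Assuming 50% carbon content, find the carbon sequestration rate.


C = 4.5 * 0.59 * 0.5 = 1.3275 ≈ 1.33 t C/ha/yr

1.33 t C/ha/yr


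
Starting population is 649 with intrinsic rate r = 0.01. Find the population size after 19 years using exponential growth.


r*t = 0.01 * 19 = 0.19
exp(0.19) = 1.20925
N = 649 * 1.20925 = 784.803 ≈ 785

785


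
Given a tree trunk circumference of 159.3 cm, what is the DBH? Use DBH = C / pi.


DBH = C / pi = 159.3 / 3.141593 = 50.7068 ≈ 50.71 cm

50.71 cm


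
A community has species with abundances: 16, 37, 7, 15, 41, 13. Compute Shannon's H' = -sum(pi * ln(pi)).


Total N = 16 + 37 + 7 + 15 + 41 + 13 = 129
Per-species terms:
  p = 16/129 = 0.124031; ln(p) = -2.087224; p*ln(p) = 0.124031 * (-2.087224) = -0.258880
  p = 37/129 = 0.286822; ln(p) = -1.248893; p*ln(p) = 0.286822 * (-1.248893) = -0.358210
  p = 7/129 = 0.054264; ln(p) = -2.913894; p*ln(p) = 0.054264 * (-2.913894) = -0.158120
  p = 15/129 = 0.116279; ln(p) = -2.151763; p*ln(p) = 0.116279 * (-2.151763) = -0.250205
  p = 41/129 = 0.317829; ln(p) = -1.146242; p*ln(p) = 0.317829 * (-1.146242) = -0.364309
  p = 13/129 = 0.100775; ln(p) = -2.294865; p*ln(p) = 0.100775 * (-2.294865) = -0.231265
sum(p*ln(p)) = (-0.258880) + (-0.358210) + (-0.158120) + (-0.250205) + (-0.364309) + (-0.231265) = -1.620989
H' = -(-1.620989) = 1.620989 ≈ 1.6210

1.6210


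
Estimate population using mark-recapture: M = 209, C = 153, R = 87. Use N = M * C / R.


N = M * C / R = 209 * 153 / 87 = 31977 / 87 = 367.55 ≈ 368

368 individuals


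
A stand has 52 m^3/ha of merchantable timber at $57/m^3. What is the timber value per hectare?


Value = 52 * 57 = $2964/ha

$2964/ha


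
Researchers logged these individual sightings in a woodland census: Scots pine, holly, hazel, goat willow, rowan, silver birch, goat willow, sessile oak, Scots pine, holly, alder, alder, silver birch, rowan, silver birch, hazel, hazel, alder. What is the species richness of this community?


Total individuals logged = 18
Distinct species (count of individuals): Scots pine (2), holly (2), hazel (3), goat willow (2), rowan (2), silver birch (3), sessile oak (1), alder (3)
Species richness = number of distinct species = 8

8


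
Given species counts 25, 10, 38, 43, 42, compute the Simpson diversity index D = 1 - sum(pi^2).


Total N = 25 + 10 + 38 + 43 + 42 = 158
Per-species terms:
  p = 25/158 = 0.158228; p^2 = 0.158228^2 = 0.025036
  p = 10/158 = 0.063291; p^2 = 0.063291^2 = 0.004006
  p = 38/158 = 0.240506; p^2 = 0.240506^2 = 0.057843
  p = 43/158 = 0.272152; p^2 = 0.272152^2 = 0.074067
  p = 42/158 = 0.265823; p^2 = 0.265823^2 = 0.070662
sum(p^2) = 0.025036 + 0.004006 + 0.057843 + 0.074067 + 0.070662 = 0.231614
D = 1 - 0.231614 = 0.768386 ≈ 0.7684

0.7684


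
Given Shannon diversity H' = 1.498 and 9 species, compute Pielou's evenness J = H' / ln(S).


ln(9) = 2.19722
J = H' / ln(S) = 1.498 / 2.19722 = 0.681771 ≈ 0.6818

0.6818


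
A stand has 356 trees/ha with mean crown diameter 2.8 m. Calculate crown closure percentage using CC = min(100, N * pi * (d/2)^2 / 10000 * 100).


(d/2)^2 = (2.8/2)^2 = 1.4^2 = 1.96
Crown area = 3.141593 * 1.96 = 6.15752 m^2
N * area / 10000 * 100 = 356 * 6.15752 / 10000 * 100 = 21.9208
CC = min(100, 21.9208) = 21.9208 ≈ 21.9%

21.9%


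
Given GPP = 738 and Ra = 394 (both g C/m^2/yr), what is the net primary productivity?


NPP = GPP - Ra = 738 - 394 = 344 g C/m^2/yr

344 g C/m^2/yr


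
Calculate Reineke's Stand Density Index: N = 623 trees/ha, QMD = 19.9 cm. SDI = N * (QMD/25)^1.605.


QMD/25 = 19.9/25 = 0.796
(0.796)^1.605 = exp(1.605 * ln(0.796)) = exp(1.605 * (-0.228156)) = exp(-0.366190) = 0.693371
SDI = 623 * 0.693371 = 431.970 ≈ 432

432


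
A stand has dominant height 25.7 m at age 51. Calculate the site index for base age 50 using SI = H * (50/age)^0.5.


50/51 = 0.980392
(0.980392)^0.5 = 0.990147
SI = 25.7 * 0.990147 = 25.4468 ≈ 25.4 m

25.4 m


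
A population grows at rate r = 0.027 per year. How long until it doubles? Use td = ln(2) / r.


td = ln(2) / 0.027 = 0.693147 / 0.027 = 25.6721 ≈ 25.7 years

25.7 years


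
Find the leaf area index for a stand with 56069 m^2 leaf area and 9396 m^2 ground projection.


LAI = 56069 / 9396 = 5.9673 ≈ 5.97

5.97


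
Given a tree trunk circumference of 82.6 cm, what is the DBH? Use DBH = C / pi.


DBH = C / pi = 82.6 / 3.141593 = 26.2924 ≈ 26.29 cm

26.29 cm


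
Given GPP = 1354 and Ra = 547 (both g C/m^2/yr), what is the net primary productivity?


NPP = GPP - Ra = 1354 - 547 = 807 g C/m^2/yr

807 g C/m^2/yr


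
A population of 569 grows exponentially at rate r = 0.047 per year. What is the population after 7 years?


r*t = 0.047 * 7 = 0.329
exp(0.329) = 1.38958
N = 569 * 1.38958 = 790.671 ≈ 791

791


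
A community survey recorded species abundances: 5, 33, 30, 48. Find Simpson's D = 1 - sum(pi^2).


Total N = 5 + 33 + 30 + 48 = 116
Per-species terms:
  p = 5/116 = 0.043103; p^2 = 0.043103^2 = 0.001858
  p = 33/116 = 0.284483; p^2 = 0.284483^2 = 0.080931
  p = 30/116 = 0.258621; p^2 = 0.258621^2 = 0.066885
  p = 48/116 = 0.413793; p^2 = 0.413793^2 = 0.171225
sum(p^2) = 0.001858 + 0.080931 + 0.066885 + 0.171225 = 0.320899
D = 1 - 0.320899 = 0.679101 ≈ 0.6791

0.6791


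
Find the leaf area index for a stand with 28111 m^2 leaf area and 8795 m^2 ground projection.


LAI = 28111 / 8795 = 3.1962 ≈ 3.20

3.20


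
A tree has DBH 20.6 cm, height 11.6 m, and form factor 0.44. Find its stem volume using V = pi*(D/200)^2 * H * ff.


(D/200)^2 = (20.6/200)^2 = 0.103^2 = 0.010609
BA = 3.141593 * 0.010609 = 0.0333292 m^2
V = 0.0333292 * 11.6 * 0.44 = 0.170112 ≈ 0.170 m^3

0.170 m^3


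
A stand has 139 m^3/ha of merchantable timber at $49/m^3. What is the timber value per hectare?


Value = 139 * 49 = $6811/ha

$6811/ha


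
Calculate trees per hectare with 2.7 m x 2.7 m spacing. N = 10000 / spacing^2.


N = 10000 / 2.7^2 = 10000 / 7.29 = 1371.74 ≈ 1372 trees/ha

1372 trees/ha


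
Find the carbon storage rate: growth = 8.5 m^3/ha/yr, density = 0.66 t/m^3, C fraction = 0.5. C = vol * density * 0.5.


C = 8.5 * 0.66 * 0.5 = 2.805 ≈ 2.81 t C/ha/yr

2.81 t C/ha/yr


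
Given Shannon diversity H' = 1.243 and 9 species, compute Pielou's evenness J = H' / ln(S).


ln(9) = 2.19722
J = H' / ln(S) = 1.243 / 2.19722 = 0.565715 ≈ 0.5657

0.5657


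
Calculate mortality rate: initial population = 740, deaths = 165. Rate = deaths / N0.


Mortality rate = 165 / 740 = 0.222973 ≈ 0.2230

0.2230


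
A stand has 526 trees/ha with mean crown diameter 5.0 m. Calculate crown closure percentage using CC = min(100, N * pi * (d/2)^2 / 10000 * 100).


(d/2)^2 = (5.0/2)^2 = 2.5^2 = 6.25
Crown area = 3.141593 * 6.25 = 19.6350 m^2
N * area / 10000 * 100 = 526 * 19.6350 / 10000 * 100 = 103.280
CC = min(100, 103.280) = 100%

100%


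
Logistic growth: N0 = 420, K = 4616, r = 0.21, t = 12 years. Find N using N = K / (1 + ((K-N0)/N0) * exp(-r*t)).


(K - N0)/N0 = (4616 - 420)/420 = 4196/420 = 9.99048
r*t = 0.21 * 12 = 2.52; exp(-2.52) = 0.0804596
9.99048 * 0.0804596 = 0.803830
1 + 0.803830 = 1.80383
N = 4616 / 1.80383 = 2559.00 ≈ 2559

2559


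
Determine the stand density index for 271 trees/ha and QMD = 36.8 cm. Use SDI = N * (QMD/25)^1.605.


QMD/25 = 36.8/25 = 1.472
(1.472)^1.605 = exp(1.605 * ln(1.472)) = exp(1.605 * 0.386622) = exp(0.620528) = 1.85991
SDI = 271 * 1.85991 = 504.036 ≈ 504

504


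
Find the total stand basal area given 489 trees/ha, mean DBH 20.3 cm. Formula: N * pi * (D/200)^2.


(D/200)^2 = (20.3/200)^2 = 0.1015^2 = 0.01030225
Individual BA = 3.141593 * 0.01030225 = 0.0323655 m^2
Stand BA = 489 * 0.0323655 = 15.8267 ≈ 15.83 m^2/ha

15.83 m^2/ha


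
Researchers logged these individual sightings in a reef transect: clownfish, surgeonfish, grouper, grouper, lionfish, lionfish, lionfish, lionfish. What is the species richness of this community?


Total individuals logged = 8
Distinct species (count of individuals): clownfish (1), surgeonfish (1), grouper (2), lionfish (4)
Species richness = number of distinct species = 4

4


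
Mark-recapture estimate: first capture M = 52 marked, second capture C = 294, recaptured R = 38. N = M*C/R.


N = M * C / R = 52 * 294 / 38 = 15288 / 38 = 402.32 ≈ 402

402 individuals


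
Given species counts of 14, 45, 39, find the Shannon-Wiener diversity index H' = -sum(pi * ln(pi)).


Total N = 14 + 45 + 39 = 98
Per-species terms:
  p = 14/98 = 0.142857; ln(p) = -1.945911; p*ln(p) = 0.142857 * (-1.945911) = -0.277987
  p = 45/98 = 0.459184; ln(p) = -0.778304; p*ln(p) = 0.459184 * (-0.778304) = -0.357385
  p = 39/98 = 0.397959; ln(p) = -0.921406; p*ln(p) = 0.397959 * (-0.921406) = -0.366682
sum(p*ln(p)) = (-0.277987) + (-0.357385) + (-0.366682) = -1.002054
H' = -(-1.002054) = 1.002054 ≈ 1.0021

1.0021


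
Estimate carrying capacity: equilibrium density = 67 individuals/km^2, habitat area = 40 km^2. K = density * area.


K = 67 * 40 = 2680 individuals

2680 individuals
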